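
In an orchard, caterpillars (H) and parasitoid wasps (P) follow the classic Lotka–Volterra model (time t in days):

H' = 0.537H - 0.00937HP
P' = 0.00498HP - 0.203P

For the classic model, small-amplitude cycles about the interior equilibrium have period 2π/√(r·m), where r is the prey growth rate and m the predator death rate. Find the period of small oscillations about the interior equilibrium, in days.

Here r = 0.537 and m = 0.203, so r·m = 0.109.
ω = √0.109 = 0.33 per day, hence T = 2π/ω ≈ 19 days.

T ≈ 19 days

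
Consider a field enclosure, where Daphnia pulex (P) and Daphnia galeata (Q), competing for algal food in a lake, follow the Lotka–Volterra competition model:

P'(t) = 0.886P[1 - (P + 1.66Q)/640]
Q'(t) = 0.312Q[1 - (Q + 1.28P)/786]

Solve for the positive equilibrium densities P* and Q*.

Setting both brackets to zero gives the nullclines P + 1.66Q = 640 and 1.28P + Q = 786.
Substituting Q = 786 - 1.28P into the first: P(1 - 1.66·1.28) = 640 - 1.66·786.
So P* = -665/-1.12 = 591, and then Q* = 786 - 1.28·591 = 29.5.

P* ≈ 591, Q* ≈ 29.5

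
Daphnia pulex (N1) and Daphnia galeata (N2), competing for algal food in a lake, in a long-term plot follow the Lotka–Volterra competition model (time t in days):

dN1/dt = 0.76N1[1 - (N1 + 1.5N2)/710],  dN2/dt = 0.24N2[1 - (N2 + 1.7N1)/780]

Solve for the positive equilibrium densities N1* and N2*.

Setting both brackets to zero gives the nullclines N1 + 1.5N2 = 710 and 1.7N1 + N2 = 780.
Substituting N2 = 780 - 1.7N1 into the first: N1(1 - 1.5·1.7) = 710 - 1.5·780.
So N1* = -460/-1.55 = 297, and then N2* = 780 - 1.7·297 = 275.

N1* ≈ 297, N2* ≈ 275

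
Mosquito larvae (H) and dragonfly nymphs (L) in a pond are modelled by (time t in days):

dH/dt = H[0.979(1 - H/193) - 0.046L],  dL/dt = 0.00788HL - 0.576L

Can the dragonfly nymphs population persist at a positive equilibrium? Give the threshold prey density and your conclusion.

The predator equation gives dL/dt > 0 only when H > 0.576/0.00788 = 73.1.
Without the predator, H → K = 193. Since 193 > 73.1, the predator can invade and persist.

Threshold H = 73.1; K > 73.1, so yes, the predator persists.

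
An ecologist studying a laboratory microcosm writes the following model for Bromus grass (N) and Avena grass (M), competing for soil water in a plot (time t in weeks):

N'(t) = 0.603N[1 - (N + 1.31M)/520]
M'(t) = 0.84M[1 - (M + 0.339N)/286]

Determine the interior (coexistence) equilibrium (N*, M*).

Setting both brackets to zero gives the nullclines N + 1.31M = 520 and 0.339N + M = 286.
Substituting M = 286 - 0.339N into the first: N(1 - 1.31·0.339) = 520 - 1.31·286.
So N* = 145/0.556 = 261, and then M* = 286 - 0.339·261 = 197.

N* ≈ 261, M* ≈ 197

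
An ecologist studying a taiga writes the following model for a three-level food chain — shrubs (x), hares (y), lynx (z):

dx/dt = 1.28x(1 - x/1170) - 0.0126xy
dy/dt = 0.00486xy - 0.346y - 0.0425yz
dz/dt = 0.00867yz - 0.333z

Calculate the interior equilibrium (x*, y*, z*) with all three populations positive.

x* ≈ 728, y* ≈ 38.4, z* ≈ 75.1

From dz/dt = 0: 0.00867y* = 0.333, so y* = 38.4.
From dx/dt = 0: 1.28(1 - x*/1170) = 0.0126·38.4, giving x* = 1170·(1 - 0.378) = 728.
From dy/dt = 0: 0.00486·728 - 0.346 = 0.0425z*, so z* = 3.19/0.0425 = 75.1.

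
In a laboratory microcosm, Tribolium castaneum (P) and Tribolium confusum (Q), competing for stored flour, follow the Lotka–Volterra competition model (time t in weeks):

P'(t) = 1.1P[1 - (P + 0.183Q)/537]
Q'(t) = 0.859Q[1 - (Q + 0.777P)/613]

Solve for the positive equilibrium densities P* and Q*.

P* ≈ 495, Q* ≈ 228

Setting both brackets to zero gives the nullclines P + 0.183Q = 537 and 0.777P + Q = 613.
Substituting Q = 613 - 0.777P into the first: P(1 - 0.183·0.777) = 537 - 0.183·613.
So P* = 425/0.858 = 495, and then Q* = 613 - 0.777·495 = 228.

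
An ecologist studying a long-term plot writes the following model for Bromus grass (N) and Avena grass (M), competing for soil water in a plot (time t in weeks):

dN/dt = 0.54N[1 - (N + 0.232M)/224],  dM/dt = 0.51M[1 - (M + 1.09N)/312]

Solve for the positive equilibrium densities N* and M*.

Setting both brackets to zero gives the nullclines N + 0.232M = 224 and 1.09N + M = 312.
Substituting M = 312 - 1.09N into the first: N(1 - 0.232·1.09) = 224 - 0.232·312.
So N* = 152/0.747 = 203, and then M* = 312 - 1.09·203 = 90.8.

N* ≈ 203, M* ≈ 90.8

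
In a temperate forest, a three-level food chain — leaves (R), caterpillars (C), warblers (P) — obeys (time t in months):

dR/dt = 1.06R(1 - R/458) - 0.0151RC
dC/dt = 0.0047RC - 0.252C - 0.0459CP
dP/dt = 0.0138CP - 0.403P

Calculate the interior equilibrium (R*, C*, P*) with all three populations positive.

From dP/dt = 0: 0.0138C* = 0.403, so C* = 29.2.
From dR/dt = 0: 1.06(1 - R*/458) = 0.0151·29.2, giving R* = 458·(1 - 0.416) = 267.
From dC/dt = 0: 0.0047·267 - 0.252 = 0.0459P*, so P* = 1.01/0.0459 = 21.9.

R* ≈ 267, C* ≈ 29.2, P* ≈ 21.9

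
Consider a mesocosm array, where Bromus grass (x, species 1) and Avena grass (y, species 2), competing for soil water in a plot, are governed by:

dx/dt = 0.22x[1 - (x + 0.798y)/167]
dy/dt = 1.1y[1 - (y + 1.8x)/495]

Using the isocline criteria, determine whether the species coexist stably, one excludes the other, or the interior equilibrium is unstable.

species 2 excludes species 1

Compare the nullcline intercepts: K1/α12 = 167/0.798 = 209 < K2 = 495; K2/α21 = 495/1.8 = 275 > K1 = 167.
Since the inequalities point opposite ways, species 2 can invade but species 1 cannot.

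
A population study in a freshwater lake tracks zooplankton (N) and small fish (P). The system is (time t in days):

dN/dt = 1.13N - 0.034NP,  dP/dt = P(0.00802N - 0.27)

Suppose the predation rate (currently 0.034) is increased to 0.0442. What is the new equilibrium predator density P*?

P* ≈ 25.6

At the interior fixed point, setting dN/dt = 0 with N > 0 fixes P* = (prey growth rate)/(NP coefficient) — independent of the other coefficients.
With the change, P* = 1.13/0.0442 = 25.6; it falls from 33.2.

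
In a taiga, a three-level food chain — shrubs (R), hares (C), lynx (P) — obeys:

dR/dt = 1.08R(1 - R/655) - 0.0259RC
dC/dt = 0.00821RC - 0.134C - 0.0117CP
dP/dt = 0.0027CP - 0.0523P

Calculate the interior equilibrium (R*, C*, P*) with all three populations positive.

From dP/dt = 0: 0.0027C* = 0.0523, so C* = 19.4.
From dR/dt = 0: 1.08(1 - R*/655) = 0.0259·19.4, giving R* = 655·(1 - 0.465) = 351.
From dC/dt = 0: 0.00821·351 - 0.134 = 0.0117P*, so P* = 2.75/0.0117 = 235.

R* ≈ 351, C* ≈ 19.4, P* ≈ 235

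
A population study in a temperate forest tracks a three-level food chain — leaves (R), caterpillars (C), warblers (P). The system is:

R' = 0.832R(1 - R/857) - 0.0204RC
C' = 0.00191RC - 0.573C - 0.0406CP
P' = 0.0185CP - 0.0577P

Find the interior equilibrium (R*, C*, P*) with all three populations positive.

R* ≈ 791, C* ≈ 3.12, P* ≈ 23.1

From dP/dt = 0: 0.0185C* = 0.0577, so C* = 3.12.
From dR/dt = 0: 0.832(1 - R*/857) = 0.0204·3.12, giving R* = 857·(1 - 0.0765) = 791.
From dC/dt = 0: 0.00191·791 - 0.573 = 0.0406P*, so P* = 0.939/0.0406 = 23.1.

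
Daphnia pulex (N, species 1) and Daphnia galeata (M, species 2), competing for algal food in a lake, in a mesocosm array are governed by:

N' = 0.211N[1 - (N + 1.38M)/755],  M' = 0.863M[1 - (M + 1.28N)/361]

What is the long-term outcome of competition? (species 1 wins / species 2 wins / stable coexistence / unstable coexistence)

species 1 excludes species 2

Compare the nullcline intercepts: K1/α12 = 755/1.38 = 547 > K2 = 361; K2/α21 = 361/1.28 = 282 < K1 = 755.
Since the inequalities point opposite ways, species 1 can invade but species 2 cannot.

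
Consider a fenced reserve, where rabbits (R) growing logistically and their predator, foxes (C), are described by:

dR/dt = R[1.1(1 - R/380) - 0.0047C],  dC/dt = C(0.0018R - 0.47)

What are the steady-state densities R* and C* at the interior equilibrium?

R* ≈ 261, C* ≈ 73.2

From dC/dt = 0 with C > 0: 0.0018R* = 0.47, so R* = 261.
Substitute into dR/dt = 0: 1.1(1 - 261/380) = 0.0047C*.
The bracket is 0.313, giving C* = 0.344/0.0047 = 73.2.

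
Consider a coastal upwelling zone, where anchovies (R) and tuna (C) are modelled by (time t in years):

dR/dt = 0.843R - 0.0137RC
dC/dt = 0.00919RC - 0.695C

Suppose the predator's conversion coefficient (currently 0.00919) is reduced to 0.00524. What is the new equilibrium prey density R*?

At the interior fixed point, setting dC/dt = 0 with C > 0 fixes R* = (predator death rate)/(RC coefficient) — independent of the other coefficients.
With the change, R* = 0.695/0.00524 = 133; it rises from 75.6.

R* ≈ 133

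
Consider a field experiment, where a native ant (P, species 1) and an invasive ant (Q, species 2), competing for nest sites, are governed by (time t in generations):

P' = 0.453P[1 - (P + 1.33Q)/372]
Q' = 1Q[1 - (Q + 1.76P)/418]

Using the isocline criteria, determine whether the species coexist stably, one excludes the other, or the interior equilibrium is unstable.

unstable coexistence (outcome depends on initial conditions)

Compare the nullcline intercepts: K1/α12 = 372/1.33 = 280 < K2 = 418; K2/α21 = 418/1.76 = 238 < K1 = 372.
Since both are reversed, neither can invade when rare; the interior point is a saddle.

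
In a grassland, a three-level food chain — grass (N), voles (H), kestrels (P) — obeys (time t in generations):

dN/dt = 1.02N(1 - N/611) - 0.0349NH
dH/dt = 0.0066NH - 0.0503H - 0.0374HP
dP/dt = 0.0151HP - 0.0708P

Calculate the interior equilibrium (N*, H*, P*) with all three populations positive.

From dP/dt = 0: 0.0151H* = 0.0708, so H* = 4.69.
From dN/dt = 0: 1.02(1 - N*/611) = 0.0349·4.69, giving N* = 611·(1 - 0.16) = 513.
From dH/dt = 0: 0.0066·513 - 0.0503 = 0.0374P*, so P* = 3.34/0.0374 = 89.2.

N* ≈ 513, H* ≈ 4.69, P* ≈ 89.2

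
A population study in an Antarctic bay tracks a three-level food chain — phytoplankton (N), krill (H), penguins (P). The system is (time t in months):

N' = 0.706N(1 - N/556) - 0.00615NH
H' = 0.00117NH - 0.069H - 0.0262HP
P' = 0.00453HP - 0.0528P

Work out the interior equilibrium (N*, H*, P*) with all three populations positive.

From dP/dt = 0: 0.00453H* = 0.0528, so H* = 11.7.
From dN/dt = 0: 0.706(1 - N*/556) = 0.00615·11.7, giving N* = 556·(1 - 0.102) = 500.
From dH/dt = 0: 0.00117·500 - 0.069 = 0.0262P*, so P* = 0.515/0.0262 = 19.7.

N* ≈ 500, H* ≈ 11.7, P* ≈ 19.7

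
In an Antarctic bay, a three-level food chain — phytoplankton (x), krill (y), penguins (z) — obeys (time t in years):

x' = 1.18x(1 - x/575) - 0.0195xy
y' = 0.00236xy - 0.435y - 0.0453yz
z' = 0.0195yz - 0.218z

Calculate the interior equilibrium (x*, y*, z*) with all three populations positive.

From dz/dt = 0: 0.0195y* = 0.218, so y* = 11.2.
From dx/dt = 0: 1.18(1 - x*/575) = 0.0195·11.2, giving x* = 575·(1 - 0.185) = 469.
From dy/dt = 0: 0.00236·469 - 0.435 = 0.0453z*, so z* = 0.671/0.0453 = 14.8.

x* ≈ 469, y* ≈ 11.2, z* ≈ 14.8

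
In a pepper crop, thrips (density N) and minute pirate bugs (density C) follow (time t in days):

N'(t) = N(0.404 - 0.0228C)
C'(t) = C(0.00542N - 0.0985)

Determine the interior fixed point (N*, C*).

N* ≈ 18.2, C* ≈ 17.7

Set dC/dt = 0 with C > 0: 0.00542N - 0.0985 = 0, so N* = 0.0985/0.00542 = 18.2.
Set dN/dt = 0 with N > 0: 0.404 - 0.0228C = 0, so C* = 0.404/0.0228 = 17.7.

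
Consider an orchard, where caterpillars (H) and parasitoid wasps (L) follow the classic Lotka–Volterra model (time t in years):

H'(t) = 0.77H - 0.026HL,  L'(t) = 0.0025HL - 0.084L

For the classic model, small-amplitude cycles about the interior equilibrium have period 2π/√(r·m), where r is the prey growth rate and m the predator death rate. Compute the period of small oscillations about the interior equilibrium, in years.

T ≈ 24.7 years

Here r = 0.77 and m = 0.084, so r·m = 0.0647.
ω = √0.0647 = 0.254 per year, hence T = 2π/ω ≈ 24.7 years.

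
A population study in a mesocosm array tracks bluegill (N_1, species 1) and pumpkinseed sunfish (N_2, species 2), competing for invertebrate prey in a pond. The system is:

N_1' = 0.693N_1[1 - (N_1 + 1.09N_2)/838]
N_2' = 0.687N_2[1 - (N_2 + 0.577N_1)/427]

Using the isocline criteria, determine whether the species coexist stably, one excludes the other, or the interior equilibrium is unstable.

Compare the nullcline intercepts: K1/α12 = 838/1.09 = 769 > K2 = 427; K2/α21 = 427/0.577 = 740 < K1 = 838.
Since the inequalities point opposite ways, species 1 can invade but species 2 cannot.

species 1 excludes species 2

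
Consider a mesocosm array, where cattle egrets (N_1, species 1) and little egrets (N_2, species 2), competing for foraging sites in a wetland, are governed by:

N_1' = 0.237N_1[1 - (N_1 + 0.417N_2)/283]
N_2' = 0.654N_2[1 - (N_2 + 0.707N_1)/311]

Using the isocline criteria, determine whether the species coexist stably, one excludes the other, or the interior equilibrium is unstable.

stable coexistence

Compare the nullcline intercepts: K1/α12 = 283/0.417 = 679 > K2 = 311; K2/α21 = 311/0.707 = 440 > K1 = 283.
Since both inequalities hold, each species can invade when rare, so the interior equilibrium is stable.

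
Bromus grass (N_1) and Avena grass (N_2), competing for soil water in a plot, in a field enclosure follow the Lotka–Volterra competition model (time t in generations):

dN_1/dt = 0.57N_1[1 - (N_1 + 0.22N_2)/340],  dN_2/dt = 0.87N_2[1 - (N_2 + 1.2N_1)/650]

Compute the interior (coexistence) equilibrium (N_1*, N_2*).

N_1* ≈ 268, N_2* ≈ 329

Setting both brackets to zero gives the nullclines N_1 + 0.22N_2 = 340 and 1.2N_1 + N_2 = 650.
Substituting N_2 = 650 - 1.2N_1 into the first: N_1(1 - 0.22·1.2) = 340 - 0.22·650.
So N_1* = 197/0.736 = 268, and then N_2* = 650 - 1.2·268 = 329.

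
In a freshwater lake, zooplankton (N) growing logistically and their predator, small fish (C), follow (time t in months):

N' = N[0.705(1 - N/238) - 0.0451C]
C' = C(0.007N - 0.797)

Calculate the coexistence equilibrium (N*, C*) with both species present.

N* ≈ 114, C* ≈ 8.15

From dC/dt = 0 with C > 0: 0.007N* = 0.797, so N* = 114.
Substitute into dN/dt = 0: 0.705(1 - 114/238) = 0.0451C*.
The bracket is 0.522, giving C* = 0.368/0.0451 = 8.15.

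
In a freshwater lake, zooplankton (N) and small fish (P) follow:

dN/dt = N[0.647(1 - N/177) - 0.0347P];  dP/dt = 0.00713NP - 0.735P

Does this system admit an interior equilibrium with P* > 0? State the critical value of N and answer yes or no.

Threshold N = 103; K > 103, so yes, the predator persists.

The predator equation gives dP/dt > 0 only when N > 0.735/0.00713 = 103.
Without the predator, N → K = 177. Since 177 > 103, the predator can invade and persist.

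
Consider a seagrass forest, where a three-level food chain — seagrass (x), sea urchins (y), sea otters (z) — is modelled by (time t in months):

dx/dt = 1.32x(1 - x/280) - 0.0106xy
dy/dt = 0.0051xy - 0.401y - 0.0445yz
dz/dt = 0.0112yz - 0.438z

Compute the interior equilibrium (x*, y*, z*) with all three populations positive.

From dz/dt = 0: 0.0112y* = 0.438, so y* = 39.1.
From dx/dt = 0: 1.32(1 - x*/280) = 0.0106·39.1, giving x* = 280·(1 - 0.314) = 192.
From dy/dt = 0: 0.0051·192 - 0.401 = 0.0445z*, so z* = 0.579/0.0445 = 13.

x* ≈ 192, y* ≈ 39.1, z* ≈ 13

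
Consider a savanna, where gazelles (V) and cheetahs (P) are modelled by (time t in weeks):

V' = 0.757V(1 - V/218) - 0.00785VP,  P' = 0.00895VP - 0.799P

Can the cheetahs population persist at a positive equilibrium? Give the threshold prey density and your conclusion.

The predator equation gives dP/dt > 0 only when V > 0.799/0.00895 = 89.3.
Without the predator, V → K = 218. Since 218 > 89.3, the predator can invade and persist.

Threshold V = 89.3; K > 89.3, so yes, the predator persists.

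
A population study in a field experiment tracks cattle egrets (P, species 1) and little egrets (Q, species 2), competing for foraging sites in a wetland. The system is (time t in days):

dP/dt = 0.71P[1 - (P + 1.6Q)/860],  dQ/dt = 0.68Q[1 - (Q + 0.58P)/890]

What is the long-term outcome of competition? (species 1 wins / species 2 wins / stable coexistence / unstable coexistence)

species 2 excludes species 1

Compare the nullcline intercepts: K1/α12 = 860/1.6 = 538 < K2 = 890; K2/α21 = 890/0.58 = 1530 > K1 = 860.
Since the inequalities point opposite ways, species 2 can invade but species 1 cannot.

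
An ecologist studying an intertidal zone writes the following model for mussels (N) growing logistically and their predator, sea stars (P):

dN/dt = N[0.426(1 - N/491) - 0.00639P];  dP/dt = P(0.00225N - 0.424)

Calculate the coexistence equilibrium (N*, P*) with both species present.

N* ≈ 188, P* ≈ 41.1

From dP/dt = 0 with P > 0: 0.00225N* = 0.424, so N* = 188.
Substitute into dN/dt = 0: 0.426(1 - 188/491) = 0.00639P*.
The bracket is 0.616, giving P* = 0.263/0.00639 = 41.1.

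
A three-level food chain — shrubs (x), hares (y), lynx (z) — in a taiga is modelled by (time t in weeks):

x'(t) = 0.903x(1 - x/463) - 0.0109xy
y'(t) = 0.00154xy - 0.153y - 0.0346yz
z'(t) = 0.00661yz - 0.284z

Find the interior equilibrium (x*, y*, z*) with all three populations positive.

From dz/dt = 0: 0.00661y* = 0.284, so y* = 43.
From dx/dt = 0: 0.903(1 - x*/463) = 0.0109·43, giving x* = 463·(1 - 0.519) = 223.
From dy/dt = 0: 0.00154·223 - 0.153 = 0.0346z*, so z* = 0.19/0.0346 = 5.5.

x* ≈ 223, y* ≈ 43, z* ≈ 5.5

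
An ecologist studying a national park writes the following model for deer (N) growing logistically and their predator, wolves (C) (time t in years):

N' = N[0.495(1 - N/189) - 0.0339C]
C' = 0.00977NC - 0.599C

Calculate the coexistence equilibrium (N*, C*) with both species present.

N* ≈ 61.3, C* ≈ 9.87

From dC/dt = 0 with C > 0: 0.00977N* = 0.599, so N* = 61.3.
Substitute into dN/dt = 0: 0.495(1 - 61.3/189) = 0.0339C*.
The bracket is 0.676, giving C* = 0.334/0.0339 = 9.87.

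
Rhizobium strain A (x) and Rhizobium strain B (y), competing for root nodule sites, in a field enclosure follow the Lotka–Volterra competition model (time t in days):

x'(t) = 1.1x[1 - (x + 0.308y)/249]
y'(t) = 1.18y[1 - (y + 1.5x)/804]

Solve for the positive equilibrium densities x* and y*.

x* ≈ 2.54, y* ≈ 800

Setting both brackets to zero gives the nullclines x + 0.308y = 249 and 1.5x + y = 804.
Substituting y = 804 - 1.5x into the first: x(1 - 0.308·1.5) = 249 - 0.308·804.
So x* = 1.37/0.538 = 2.54, and then y* = 804 - 1.5·2.54 = 800.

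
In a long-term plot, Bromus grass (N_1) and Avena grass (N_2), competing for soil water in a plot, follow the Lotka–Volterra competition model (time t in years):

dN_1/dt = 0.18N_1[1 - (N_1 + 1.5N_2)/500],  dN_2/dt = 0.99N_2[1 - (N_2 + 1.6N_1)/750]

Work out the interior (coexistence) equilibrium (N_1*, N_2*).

N_1* ≈ 446, N_2* ≈ 35.7

Setting both brackets to zero gives the nullclines N_1 + 1.5N_2 = 500 and 1.6N_1 + N_2 = 750.
Substituting N_2 = 750 - 1.6N_1 into the first: N_1(1 - 1.5·1.6) = 500 - 1.5·750.
So N_1* = -625/-1.4 = 446, and then N_2* = 750 - 1.6·446 = 35.7.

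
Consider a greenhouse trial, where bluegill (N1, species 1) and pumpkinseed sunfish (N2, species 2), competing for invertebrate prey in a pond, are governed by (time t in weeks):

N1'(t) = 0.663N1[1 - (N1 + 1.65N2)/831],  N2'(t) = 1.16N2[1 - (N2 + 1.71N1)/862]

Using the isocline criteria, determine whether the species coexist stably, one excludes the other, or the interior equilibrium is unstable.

unstable coexistence (outcome depends on initial conditions)

Compare the nullcline intercepts: K1/α12 = 831/1.65 = 504 < K2 = 862; K2/α21 = 862/1.71 = 504 < K1 = 831.
Since both are reversed, neither can invade when rare; the interior point is a saddle.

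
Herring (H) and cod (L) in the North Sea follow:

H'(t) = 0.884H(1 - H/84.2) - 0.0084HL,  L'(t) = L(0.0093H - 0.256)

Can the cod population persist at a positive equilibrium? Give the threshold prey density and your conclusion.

Threshold H = 27.5; K > 27.5, so yes, the predator persists.

The predator equation gives dL/dt > 0 only when H > 0.256/0.0093 = 27.5.
Without the predator, H → K = 84.2. Since 84.2 > 27.5, the predator can invade and persist.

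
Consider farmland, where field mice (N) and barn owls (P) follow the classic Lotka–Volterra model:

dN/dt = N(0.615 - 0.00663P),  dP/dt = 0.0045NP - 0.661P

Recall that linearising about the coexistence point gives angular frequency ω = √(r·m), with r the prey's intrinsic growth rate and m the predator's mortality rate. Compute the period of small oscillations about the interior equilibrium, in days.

Here r = 0.615 and m = 0.661, so r·m = 0.407.
ω = √0.407 = 0.638 per day, hence T = 2π/ω ≈ 9.85 days.

T ≈ 9.85 days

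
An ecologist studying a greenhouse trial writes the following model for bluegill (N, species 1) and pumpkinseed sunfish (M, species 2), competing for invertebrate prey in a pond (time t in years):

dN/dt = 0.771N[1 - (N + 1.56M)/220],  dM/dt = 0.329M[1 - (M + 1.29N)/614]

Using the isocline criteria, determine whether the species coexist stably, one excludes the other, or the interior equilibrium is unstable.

species 2 excludes species 1

Compare the nullcline intercepts: K1/α12 = 220/1.56 = 141 < K2 = 614; K2/α21 = 614/1.29 = 476 > K1 = 220.
Since the inequalities point opposite ways, species 2 can invade but species 1 cannot.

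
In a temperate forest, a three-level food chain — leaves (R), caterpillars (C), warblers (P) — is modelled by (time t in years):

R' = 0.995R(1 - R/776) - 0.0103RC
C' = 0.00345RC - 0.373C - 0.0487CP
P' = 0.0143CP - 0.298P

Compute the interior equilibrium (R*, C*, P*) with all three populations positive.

R* ≈ 609, C* ≈ 20.8, P* ≈ 35.5

From dP/dt = 0: 0.0143C* = 0.298, so C* = 20.8.
From dR/dt = 0: 0.995(1 - R*/776) = 0.0103·20.8, giving R* = 776·(1 - 0.216) = 609.
From dC/dt = 0: 0.00345·609 - 0.373 = 0.0487P*, so P* = 1.73/0.0487 = 35.5.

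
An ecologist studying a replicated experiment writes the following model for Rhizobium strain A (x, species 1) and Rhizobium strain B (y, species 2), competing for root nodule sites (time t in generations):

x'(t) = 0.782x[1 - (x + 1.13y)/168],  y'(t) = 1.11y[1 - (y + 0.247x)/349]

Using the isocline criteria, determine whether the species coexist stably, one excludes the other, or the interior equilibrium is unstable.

species 2 excludes species 1

Compare the nullcline intercepts: K1/α12 = 168/1.13 = 149 < K2 = 349; K2/α21 = 349/0.247 = 1410 > K1 = 168.
Since the inequalities point opposite ways, species 2 can invade but species 1 cannot.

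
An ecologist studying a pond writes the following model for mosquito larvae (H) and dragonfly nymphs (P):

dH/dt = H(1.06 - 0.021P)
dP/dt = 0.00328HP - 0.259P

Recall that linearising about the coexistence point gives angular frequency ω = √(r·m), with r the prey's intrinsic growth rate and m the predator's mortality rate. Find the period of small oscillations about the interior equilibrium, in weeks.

Here r = 1.06 and m = 0.259, so r·m = 0.275.
ω = √0.275 = 0.524 per week, hence T = 2π/ω ≈ 12 weeks.

T ≈ 12 weeks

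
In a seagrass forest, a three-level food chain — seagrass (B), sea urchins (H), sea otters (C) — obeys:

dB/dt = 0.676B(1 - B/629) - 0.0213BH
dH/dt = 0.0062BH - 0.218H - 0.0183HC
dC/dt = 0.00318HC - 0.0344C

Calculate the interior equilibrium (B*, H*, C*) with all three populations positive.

From dC/dt = 0: 0.00318H* = 0.0344, so H* = 10.8.
From dB/dt = 0: 0.676(1 - B*/629) = 0.0213·10.8, giving B* = 629·(1 - 0.341) = 415.
From dH/dt = 0: 0.0062·415 - 0.218 = 0.0183C*, so C* = 2.35/0.0183 = 129.

B* ≈ 415, H* ≈ 10.8, C* ≈ 129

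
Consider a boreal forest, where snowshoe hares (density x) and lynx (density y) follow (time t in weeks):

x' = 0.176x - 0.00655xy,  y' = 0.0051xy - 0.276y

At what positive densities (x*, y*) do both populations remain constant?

x* ≈ 54.1, y* ≈ 26.9

Set dy/dt = 0 with y > 0: 0.0051x - 0.276 = 0, so x* = 0.276/0.0051 = 54.1.
Set dx/dt = 0 with x > 0: 0.176 - 0.00655y = 0, so y* = 0.176/0.00655 = 26.9.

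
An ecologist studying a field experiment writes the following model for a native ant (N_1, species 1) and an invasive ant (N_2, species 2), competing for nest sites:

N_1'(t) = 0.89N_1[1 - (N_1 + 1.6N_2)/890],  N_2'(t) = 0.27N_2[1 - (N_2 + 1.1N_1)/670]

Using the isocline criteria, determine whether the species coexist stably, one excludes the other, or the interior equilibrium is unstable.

unstable coexistence (outcome depends on initial conditions)

Compare the nullcline intercepts: K1/α12 = 890/1.6 = 556 < K2 = 670; K2/α21 = 670/1.1 = 609 < K1 = 890.
Since both are reversed, neither can invade when rare; the interior point is a saddle.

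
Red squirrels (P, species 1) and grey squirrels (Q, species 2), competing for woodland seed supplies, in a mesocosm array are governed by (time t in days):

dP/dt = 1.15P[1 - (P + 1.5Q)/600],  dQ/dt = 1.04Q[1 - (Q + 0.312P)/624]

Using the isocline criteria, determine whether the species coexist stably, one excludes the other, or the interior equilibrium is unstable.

species 2 excludes species 1

Compare the nullcline intercepts: K1/α12 = 600/1.5 = 400 < K2 = 624; K2/α21 = 624/0.312 = 2000 > K1 = 600.
Since the inequalities point opposite ways, species 2 can invade but species 1 cannot.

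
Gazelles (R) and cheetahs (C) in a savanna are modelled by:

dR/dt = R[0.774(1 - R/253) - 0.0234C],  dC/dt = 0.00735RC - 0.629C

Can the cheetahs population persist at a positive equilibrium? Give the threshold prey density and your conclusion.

Threshold R = 85.6; K > 85.6, so yes, the predator persists.

The predator equation gives dC/dt > 0 only when R > 0.629/0.00735 = 85.6.
Without the predator, R → K = 253. Since 253 > 85.6, the predator can invade and persist.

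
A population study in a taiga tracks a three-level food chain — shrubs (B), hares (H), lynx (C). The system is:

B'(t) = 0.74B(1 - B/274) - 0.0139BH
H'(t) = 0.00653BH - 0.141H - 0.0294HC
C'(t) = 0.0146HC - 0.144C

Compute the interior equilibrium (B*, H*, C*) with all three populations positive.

From dC/dt = 0: 0.0146H* = 0.144, so H* = 9.86.
From dB/dt = 0: 0.74(1 - B*/274) = 0.0139·9.86, giving B* = 274·(1 - 0.185) = 223.
From dH/dt = 0: 0.00653·223 - 0.141 = 0.0294C*, so C* = 1.32/0.0294 = 44.8.

B* ≈ 223, H* ≈ 9.86, C* ≈ 44.8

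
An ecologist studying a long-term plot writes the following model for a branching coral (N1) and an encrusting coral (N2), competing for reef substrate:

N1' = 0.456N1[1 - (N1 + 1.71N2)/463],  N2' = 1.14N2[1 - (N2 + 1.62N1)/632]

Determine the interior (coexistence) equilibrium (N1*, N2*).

N1* ≈ 349, N2* ≈ 66.7

Setting both brackets to zero gives the nullclines N1 + 1.71N2 = 463 and 1.62N1 + N2 = 632.
Substituting N2 = 632 - 1.62N1 into the first: N1(1 - 1.71·1.62) = 463 - 1.71·632.
So N1* = -618/-1.77 = 349, and then N2* = 632 - 1.62·349 = 66.7.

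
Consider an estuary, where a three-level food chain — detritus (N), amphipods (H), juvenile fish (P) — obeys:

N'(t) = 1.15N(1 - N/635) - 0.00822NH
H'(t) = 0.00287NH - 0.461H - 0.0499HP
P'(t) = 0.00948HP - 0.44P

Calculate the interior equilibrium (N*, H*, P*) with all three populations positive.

N* ≈ 424, H* ≈ 46.4, P* ≈ 15.2

From dP/dt = 0: 0.00948H* = 0.44, so H* = 46.4.
From dN/dt = 0: 1.15(1 - N*/635) = 0.00822·46.4, giving N* = 635·(1 - 0.332) = 424.
From dH/dt = 0: 0.00287·424 - 0.461 = 0.0499P*, so P* = 0.757/0.0499 = 15.2.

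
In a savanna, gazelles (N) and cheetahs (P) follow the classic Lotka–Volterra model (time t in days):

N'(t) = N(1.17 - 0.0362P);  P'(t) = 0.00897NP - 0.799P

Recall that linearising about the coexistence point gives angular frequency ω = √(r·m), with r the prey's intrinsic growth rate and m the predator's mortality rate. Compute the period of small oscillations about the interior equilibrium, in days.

Here r = 1.17 and m = 0.799, so r·m = 0.935.
ω = √0.935 = 0.967 per day, hence T = 2π/ω ≈ 6.5 days.

T ≈ 6.5 days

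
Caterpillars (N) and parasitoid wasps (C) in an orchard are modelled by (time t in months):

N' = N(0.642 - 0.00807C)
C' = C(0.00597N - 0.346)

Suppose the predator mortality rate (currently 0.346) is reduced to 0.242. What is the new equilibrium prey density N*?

At the interior fixed point, setting dC/dt = 0 with C > 0 fixes N* = (predator death rate)/(NC coefficient) — independent of the other coefficients.
With the change, N* = 0.242/0.00597 = 40.5; it falls from 58.

N* ≈ 40.5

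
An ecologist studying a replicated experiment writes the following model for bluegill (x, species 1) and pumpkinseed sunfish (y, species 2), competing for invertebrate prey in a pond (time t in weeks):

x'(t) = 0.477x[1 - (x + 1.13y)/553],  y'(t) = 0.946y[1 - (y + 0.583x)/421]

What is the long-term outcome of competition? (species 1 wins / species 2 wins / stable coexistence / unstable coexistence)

stable coexistence

Compare the nullcline intercepts: K1/α12 = 553/1.13 = 489 > K2 = 421; K2/α21 = 421/0.583 = 722 > K1 = 553.
Since both inequalities hold, each species can invade when rare, so the interior equilibrium is stable.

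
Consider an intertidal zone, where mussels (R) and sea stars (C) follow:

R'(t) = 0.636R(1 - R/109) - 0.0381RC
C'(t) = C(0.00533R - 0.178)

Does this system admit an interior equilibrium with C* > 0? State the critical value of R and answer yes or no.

The predator equation gives dC/dt > 0 only when R > 0.178/0.00533 = 33.4.
Without the predator, R → K = 109. Since 109 > 33.4, the predator can invade and persist.

Threshold R = 33.4; K > 33.4, so yes, the predator persists.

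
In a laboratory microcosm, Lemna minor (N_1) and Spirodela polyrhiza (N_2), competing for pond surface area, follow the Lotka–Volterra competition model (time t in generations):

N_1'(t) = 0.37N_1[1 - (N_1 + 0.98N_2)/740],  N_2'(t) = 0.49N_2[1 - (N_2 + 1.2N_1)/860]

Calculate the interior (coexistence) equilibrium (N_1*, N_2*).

Setting both brackets to zero gives the nullclines N_1 + 0.98N_2 = 740 and 1.2N_1 + N_2 = 860.
Substituting N_2 = 860 - 1.2N_1 into the first: N_1(1 - 0.98·1.2) = 740 - 0.98·860.
So N_1* = -103/-0.176 = 584, and then N_2* = 860 - 1.2·584 = 159.

N_1* ≈ 584, N_2* ≈ 159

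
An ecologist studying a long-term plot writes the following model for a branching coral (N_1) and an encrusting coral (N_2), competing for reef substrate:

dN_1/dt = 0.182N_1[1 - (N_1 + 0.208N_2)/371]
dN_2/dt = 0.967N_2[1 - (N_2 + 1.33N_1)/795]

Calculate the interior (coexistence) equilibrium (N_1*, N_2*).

N_1* ≈ 284, N_2* ≈ 417

Setting both brackets to zero gives the nullclines N_1 + 0.208N_2 = 371 and 1.33N_1 + N_2 = 795.
Substituting N_2 = 795 - 1.33N_1 into the first: N_1(1 - 0.208·1.33) = 371 - 0.208·795.
So N_1* = 206/0.723 = 284, and then N_2* = 795 - 1.33·284 = 417.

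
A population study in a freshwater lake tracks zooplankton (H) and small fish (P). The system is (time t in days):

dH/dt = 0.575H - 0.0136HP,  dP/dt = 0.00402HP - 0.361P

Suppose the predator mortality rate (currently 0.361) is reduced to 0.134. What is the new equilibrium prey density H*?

At the interior fixed point, setting dP/dt = 0 with P > 0 fixes H* = (predator death rate)/(HP coefficient) — independent of the other coefficients.
With the change, H* = 0.134/0.00402 = 33.3; it falls from 89.8.

H* ≈ 33.3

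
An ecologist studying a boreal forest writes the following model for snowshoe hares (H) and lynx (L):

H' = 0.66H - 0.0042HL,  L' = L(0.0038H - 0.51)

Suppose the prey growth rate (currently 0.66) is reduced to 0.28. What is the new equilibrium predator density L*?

At the interior fixed point, setting dH/dt = 0 with H > 0 fixes L* = (prey growth rate)/(HL coefficient) — independent of the other coefficients.
With the change, L* = 0.28/0.0042 = 66.7; it falls from 157.

L* ≈ 66.7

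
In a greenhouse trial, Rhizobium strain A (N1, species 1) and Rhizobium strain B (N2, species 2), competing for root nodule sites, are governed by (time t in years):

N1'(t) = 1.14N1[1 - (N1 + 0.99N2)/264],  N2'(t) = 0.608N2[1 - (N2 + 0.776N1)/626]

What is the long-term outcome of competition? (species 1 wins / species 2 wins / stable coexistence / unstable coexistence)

species 2 excludes species 1

Compare the nullcline intercepts: K1/α12 = 264/0.99 = 267 < K2 = 626; K2/α21 = 626/0.776 = 807 > K1 = 264.
Since the inequalities point opposite ways, species 2 can invade but species 1 cannot.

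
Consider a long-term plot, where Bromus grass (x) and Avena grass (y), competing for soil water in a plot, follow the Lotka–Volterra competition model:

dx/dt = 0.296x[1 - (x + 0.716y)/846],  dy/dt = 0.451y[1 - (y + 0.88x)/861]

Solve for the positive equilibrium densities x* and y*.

x* ≈ 620, y* ≈ 315

Setting both brackets to zero gives the nullclines x + 0.716y = 846 and 0.88x + y = 861.
Substituting y = 861 - 0.88x into the first: x(1 - 0.716·0.88) = 846 - 0.716·861.
So x* = 230/0.37 = 620, and then y* = 861 - 0.88·620 = 315.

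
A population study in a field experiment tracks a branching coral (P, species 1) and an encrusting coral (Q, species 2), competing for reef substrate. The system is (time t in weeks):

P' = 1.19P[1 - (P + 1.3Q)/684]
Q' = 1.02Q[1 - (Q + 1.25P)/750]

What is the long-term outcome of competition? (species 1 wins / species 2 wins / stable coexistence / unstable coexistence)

Compare the nullcline intercepts: K1/α12 = 684/1.3 = 526 < K2 = 750; K2/α21 = 750/1.25 = 600 < K1 = 684.
Since both are reversed, neither can invade when rare; the interior point is a saddle.

unstable coexistence (outcome depends on initial conditions)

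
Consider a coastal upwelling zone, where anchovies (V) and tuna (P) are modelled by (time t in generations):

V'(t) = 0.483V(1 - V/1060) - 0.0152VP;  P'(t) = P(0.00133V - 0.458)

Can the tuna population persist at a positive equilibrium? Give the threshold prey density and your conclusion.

The predator equation gives dP/dt > 0 only when V > 0.458/0.00133 = 344.
Without the predator, V → K = 1060. Since 1060 > 344, the predator can invade and persist.

Threshold V = 344; K > 344, so yes, the predator persists.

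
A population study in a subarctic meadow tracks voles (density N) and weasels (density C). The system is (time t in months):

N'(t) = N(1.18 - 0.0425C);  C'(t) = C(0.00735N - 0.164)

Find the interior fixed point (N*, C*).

N* ≈ 22.3, C* ≈ 27.8

Set dC/dt = 0 with C > 0: 0.00735N - 0.164 = 0, so N* = 0.164/0.00735 = 22.3.
Set dN/dt = 0 with N > 0: 1.18 - 0.0425C = 0, so C* = 1.18/0.0425 = 27.8.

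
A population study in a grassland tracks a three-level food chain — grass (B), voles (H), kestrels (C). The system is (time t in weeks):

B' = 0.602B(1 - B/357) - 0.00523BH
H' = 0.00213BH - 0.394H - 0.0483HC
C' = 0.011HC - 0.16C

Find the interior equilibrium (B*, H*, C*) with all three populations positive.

From dC/dt = 0: 0.011H* = 0.16, so H* = 14.5.
From dB/dt = 0: 0.602(1 - B*/357) = 0.00523·14.5, giving B* = 357·(1 - 0.126) = 312.
From dH/dt = 0: 0.00213·312 - 0.394 = 0.0483C*, so C* = 0.27/0.0483 = 5.6.

B* ≈ 312, H* ≈ 14.5, C* ≈ 5.6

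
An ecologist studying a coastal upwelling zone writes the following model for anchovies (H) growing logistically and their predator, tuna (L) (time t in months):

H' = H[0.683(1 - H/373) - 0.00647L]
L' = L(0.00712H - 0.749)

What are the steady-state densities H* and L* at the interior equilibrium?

From dL/dt = 0 with L > 0: 0.00712H* = 0.749, so H* = 105.
Substitute into dH/dt = 0: 0.683(1 - 105/373) = 0.00647L*.
The bracket is 0.718, giving L* = 0.49/0.00647 = 75.8.

H* ≈ 105, L* ≈ 75.8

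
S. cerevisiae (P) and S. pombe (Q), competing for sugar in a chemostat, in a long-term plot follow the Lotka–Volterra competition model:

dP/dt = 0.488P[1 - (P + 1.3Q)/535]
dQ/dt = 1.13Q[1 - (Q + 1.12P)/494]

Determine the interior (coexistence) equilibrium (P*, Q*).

Setting both brackets to zero gives the nullclines P + 1.3Q = 535 and 1.12P + Q = 494.
Substituting Q = 494 - 1.12P into the first: P(1 - 1.3·1.12) = 535 - 1.3·494.
So P* = -107/-0.456 = 235, and then Q* = 494 - 1.12·235 = 231.

P* ≈ 235, Q* ≈ 231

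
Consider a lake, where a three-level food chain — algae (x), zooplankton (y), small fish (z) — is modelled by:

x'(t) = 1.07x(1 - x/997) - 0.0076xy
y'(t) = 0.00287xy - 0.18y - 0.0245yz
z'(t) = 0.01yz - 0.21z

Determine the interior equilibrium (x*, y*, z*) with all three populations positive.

From dz/dt = 0: 0.01y* = 0.21, so y* = 21.
From dx/dt = 0: 1.07(1 - x*/997) = 0.0076·21, giving x* = 997·(1 - 0.149) = 848.
From dy/dt = 0: 0.00287·848 - 0.18 = 0.0245z*, so z* = 2.25/0.0245 = 92.

x* ≈ 848, y* ≈ 21, z* ≈ 92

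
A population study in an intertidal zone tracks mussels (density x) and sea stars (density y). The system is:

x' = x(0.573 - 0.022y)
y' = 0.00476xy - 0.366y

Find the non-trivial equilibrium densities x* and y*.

Set dy/dt = 0 with y > 0: 0.00476x - 0.366 = 0, so x* = 0.366/0.00476 = 76.9.
Set dx/dt = 0 with x > 0: 0.573 - 0.022y = 0, so y* = 0.573/0.022 = 26.

x* ≈ 76.9, y* ≈ 26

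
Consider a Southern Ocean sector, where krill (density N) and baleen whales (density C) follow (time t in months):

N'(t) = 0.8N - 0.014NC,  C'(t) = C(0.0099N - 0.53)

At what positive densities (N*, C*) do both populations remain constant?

N* ≈ 53.5, C* ≈ 57.1

Set dC/dt = 0 with C > 0: 0.0099N - 0.53 = 0, so N* = 0.53/0.0099 = 53.5.
Set dN/dt = 0 with N > 0: 0.8 - 0.014C = 0, so C* = 0.8/0.014 = 57.1.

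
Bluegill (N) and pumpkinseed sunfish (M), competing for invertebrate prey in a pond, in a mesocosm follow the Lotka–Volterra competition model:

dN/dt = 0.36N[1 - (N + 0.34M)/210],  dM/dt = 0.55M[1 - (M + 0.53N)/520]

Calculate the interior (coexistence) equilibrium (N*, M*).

Setting both brackets to zero gives the nullclines N + 0.34M = 210 and 0.53N + M = 520.
Substituting M = 520 - 0.53N into the first: N(1 - 0.34·0.53) = 210 - 0.34·520.
So N* = 33.2/0.82 = 40.5, and then M* = 520 - 0.53·40.5 = 499.

N* ≈ 40.5, M* ≈ 499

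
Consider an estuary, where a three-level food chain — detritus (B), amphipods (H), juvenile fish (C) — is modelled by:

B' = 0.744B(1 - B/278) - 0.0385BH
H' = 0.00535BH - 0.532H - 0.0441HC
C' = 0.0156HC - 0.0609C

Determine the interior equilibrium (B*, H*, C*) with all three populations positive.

From dC/dt = 0: 0.0156H* = 0.0609, so H* = 3.9.
From dB/dt = 0: 0.744(1 - B*/278) = 0.0385·3.9, giving B* = 278·(1 - 0.202) = 222.
From dH/dt = 0: 0.00535·222 - 0.532 = 0.0441C*, so C* = 0.655/0.0441 = 14.8.

B* ≈ 222, H* ≈ 3.9, C* ≈ 14.8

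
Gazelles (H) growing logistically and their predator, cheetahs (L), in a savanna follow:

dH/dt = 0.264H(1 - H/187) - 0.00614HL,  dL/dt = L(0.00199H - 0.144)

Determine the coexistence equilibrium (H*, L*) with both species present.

H* ≈ 72.4, L* ≈ 26.4

From dL/dt = 0 with L > 0: 0.00199H* = 0.144, so H* = 72.4.
Substitute into dH/dt = 0: 0.264(1 - 72.4/187) = 0.00614L*.
The bracket is 0.613, giving L* = 0.162/0.00614 = 26.4.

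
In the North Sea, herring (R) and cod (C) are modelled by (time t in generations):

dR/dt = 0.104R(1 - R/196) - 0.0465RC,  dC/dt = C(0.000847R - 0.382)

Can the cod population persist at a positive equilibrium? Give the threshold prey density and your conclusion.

The predator equation gives dC/dt > 0 only when R > 0.382/0.000847 = 451.
Without the predator, R → K = 196. Since 196 < 451, the predator cannot invade.

Threshold R = 451; K < 451, so no, the predator goes extinct.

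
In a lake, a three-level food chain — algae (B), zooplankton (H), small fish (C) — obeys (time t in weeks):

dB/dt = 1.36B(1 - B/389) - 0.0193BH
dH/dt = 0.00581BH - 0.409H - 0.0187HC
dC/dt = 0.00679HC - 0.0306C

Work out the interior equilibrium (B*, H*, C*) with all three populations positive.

B* ≈ 364, H* ≈ 4.51, C* ≈ 91.3

From dC/dt = 0: 0.00679H* = 0.0306, so H* = 4.51.
From dB/dt = 0: 1.36(1 - B*/389) = 0.0193·4.51, giving B* = 389·(1 - 0.064) = 364.
From dH/dt = 0: 0.00581·364 - 0.409 = 0.0187C*, so C* = 1.71/0.0187 = 91.3.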